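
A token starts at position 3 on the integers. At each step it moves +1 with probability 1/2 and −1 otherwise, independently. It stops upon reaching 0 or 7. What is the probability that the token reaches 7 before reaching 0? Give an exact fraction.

3/7

With a fair step, P(i) = ½P(i−1) + ½P(i+1) with P(0)=0, P(7)=1 has the linear solution P(i) = i/7.
P(3) = 3/7.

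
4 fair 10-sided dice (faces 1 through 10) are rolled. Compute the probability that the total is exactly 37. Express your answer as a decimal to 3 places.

0.002

There are 10^4 = 10000 equally likely outcomes.
The number of ordered 4-tuples from {1,…,10} summing to 37 is 20.
P(sum = 37) = 20/10000 = 1/500 ≈ 0.002.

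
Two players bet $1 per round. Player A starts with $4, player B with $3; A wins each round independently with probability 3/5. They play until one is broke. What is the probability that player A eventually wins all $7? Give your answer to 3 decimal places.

0.852

Let r = q/p = (2/5)/(3/5) = 2/3. The recurrence P(i) = p·P(i+1) + q·P(i−1) with P(0)=0, P(7)=1 gives P(i) = (1 − r^i)/(1 − r^7).
P(4) = (1 − (2/3)^4) / (1 − (2/3)^7) = 1755/2059 ≈ 0.852.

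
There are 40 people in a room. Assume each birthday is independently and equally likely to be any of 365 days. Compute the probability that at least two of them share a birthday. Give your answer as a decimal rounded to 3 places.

It's easier to compute the probability that all 40 are distinct.
P(all distinct) = 365/365 · 364/365 · ··· · 326/365 ≈ 0.109.
So the probability of at least one match is 1 − 0.109 = 0.891.

0.891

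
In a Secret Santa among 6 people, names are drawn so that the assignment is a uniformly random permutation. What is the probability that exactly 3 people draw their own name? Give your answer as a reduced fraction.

1/18

Choose which 3 of the 6 are fixed: C(6,3) = 20 ways.
The remaining 3 must have no fixed point: D(3) = 2.
P = 20·2/720 = 1/18.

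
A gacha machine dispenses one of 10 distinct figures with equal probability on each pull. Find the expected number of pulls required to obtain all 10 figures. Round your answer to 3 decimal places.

29.290

After i distinct types are collected, each trial gives a new one with probability (10−i)/10, so the expected wait for the next new type is 10/(10−i).
E = 10/10 + 10/9 + 10/8 + 10/7 + 10/6 + 10/5 + 10/4 + 10/3 + 10/2 + 10/1 = 7381/252 ≈ 29.290.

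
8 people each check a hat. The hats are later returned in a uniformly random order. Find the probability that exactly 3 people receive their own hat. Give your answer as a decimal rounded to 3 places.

Choose which 3 of the 8 are fixed: C(8,3) = 56 ways.
The remaining 5 must have no fixed point: D(5) = 44.
P = 56·44/40320 = 11/180 ≈ 0.061.

0.061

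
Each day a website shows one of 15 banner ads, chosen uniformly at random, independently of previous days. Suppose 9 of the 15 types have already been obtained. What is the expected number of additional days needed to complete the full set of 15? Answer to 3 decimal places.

36.750

Starting from 9 distinct types, each trial gives a new one with probability (15−i)/15 when i types are held, so the wait for the next new type is 15/(15−i).
E = 15/6 + 15/5 + 15/4 + 15/3 + 15/2 + 15/1 = 147/4 ≈ 36.750.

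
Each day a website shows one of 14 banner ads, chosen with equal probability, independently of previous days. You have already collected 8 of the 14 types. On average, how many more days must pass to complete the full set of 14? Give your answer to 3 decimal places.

34.300

Starting from 8 distinct types, each trial gives a new one with probability (14−i)/14 when i types are held, so the wait for the next new type is 14/(14−i).
E = 14/6 + 14/5 + 14/4 + 14/3 + 14/2 + 14/1 = 343/10 ≈ 34.300.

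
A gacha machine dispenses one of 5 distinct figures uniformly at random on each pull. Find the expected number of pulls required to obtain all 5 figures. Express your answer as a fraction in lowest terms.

After i distinct types are collected, each trial gives a new one with probability (5−i)/5, so the expected wait for the next new type is 5/(5−i).
E = 5/5 + 5/4 + 5/3 + 5/2 + 5/1 = 137/12.

137/12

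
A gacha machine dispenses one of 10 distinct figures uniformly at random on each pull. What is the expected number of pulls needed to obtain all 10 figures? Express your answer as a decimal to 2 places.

After i distinct types are collected, each trial gives a new one with probability (10−i)/10, so the expected wait for the next new type is 10/(10−i).
E = 10/10 + 10/9 + 10/8 + 10/7 + 10/6 + 10/5 + 10/4 + 10/3 + 10/2 + 10/1 = 7381/252 ≈ 29.29.

29.29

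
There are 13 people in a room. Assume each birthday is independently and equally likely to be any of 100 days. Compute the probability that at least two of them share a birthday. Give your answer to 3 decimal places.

0.557

It's easier to compute the probability that all 13 are distinct.
P(all distinct) = 100/100 · 99/100 · ··· · 88/100 ≈ 0.443.
So the probability of at least one match is 1 − 0.443 = 0.557.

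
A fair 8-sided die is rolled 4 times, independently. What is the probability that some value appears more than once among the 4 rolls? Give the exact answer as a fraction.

P(all 4 different) = 8/8 · 7/8 · ··· · 5/8 = 105/256.
P(at least two equal) = 1 − 105/256 = 151/256.

151/256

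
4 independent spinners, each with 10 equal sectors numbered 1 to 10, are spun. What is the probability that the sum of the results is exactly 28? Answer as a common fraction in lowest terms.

83/2000

There are 10^4 = 10000 equally likely outcomes.
The number of ordered 4-tuples from {1,…,10} summing to 28 is 415.
P(sum = 28) = 415/10000 = 83/2000.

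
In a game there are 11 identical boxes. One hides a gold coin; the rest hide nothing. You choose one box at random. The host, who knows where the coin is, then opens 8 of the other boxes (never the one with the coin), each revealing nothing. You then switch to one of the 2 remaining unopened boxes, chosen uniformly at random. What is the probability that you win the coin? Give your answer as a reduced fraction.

5/11

Your original box holds the coin with probability 1/11, so the other 10 collectively hold it with probability 10/11.
The host can always find 8 empty boxes to open, so the reveals don't change that 10/11; it is now spread over the 2 remaining unopened boxes.
P(win by switching) = (10/11) · (1/2) = 5/11.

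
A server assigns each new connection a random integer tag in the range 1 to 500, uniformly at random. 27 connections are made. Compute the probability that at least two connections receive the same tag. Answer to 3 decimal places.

It's easier to compute the probability that all 27 are distinct.
P(all distinct) = 500/500 · 499/500 · ··· · 474/500 ≈ 0.489.
So the probability of at least one match is 1 − 0.489 = 0.511.

0.511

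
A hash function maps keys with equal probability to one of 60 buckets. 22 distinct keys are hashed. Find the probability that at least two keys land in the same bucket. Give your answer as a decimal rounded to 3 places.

0.988

It's easier to compute the probability that all 22 are distinct.
P(all distinct) = 60/60 · 59/60 · ··· · 39/60 ≈ 0.012.
So the probability of at least one match is 1 − 0.012 = 0.988.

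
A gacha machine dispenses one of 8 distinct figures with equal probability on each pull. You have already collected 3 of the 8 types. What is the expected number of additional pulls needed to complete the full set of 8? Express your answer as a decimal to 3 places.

Starting from 3 distinct types, each trial gives a new one with probability (8−i)/8 when i types are held, so the wait for the next new type is 8/(8−i).
E = 8/5 + 8/4 + 8/3 + 8/2 + 8/1 = 274/15 ≈ 18.267.

18.267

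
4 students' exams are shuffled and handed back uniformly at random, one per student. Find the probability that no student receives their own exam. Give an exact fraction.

This is the derangement probability: permutations of 4 with no fixed point.
D(4) = 4! · (1 − 1/1! + 1/2! − ··· + (−1)^4/4!) = 9.
P = 9/24 = 3/8.

3/8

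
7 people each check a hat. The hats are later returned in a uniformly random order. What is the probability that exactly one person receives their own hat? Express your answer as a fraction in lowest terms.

Choose which one is fixed: C(7,1) = 7 ways.
The remaining 6 must have no fixed point: D(6) = 265.
P = 7·265/5040 = 53/144.

53/144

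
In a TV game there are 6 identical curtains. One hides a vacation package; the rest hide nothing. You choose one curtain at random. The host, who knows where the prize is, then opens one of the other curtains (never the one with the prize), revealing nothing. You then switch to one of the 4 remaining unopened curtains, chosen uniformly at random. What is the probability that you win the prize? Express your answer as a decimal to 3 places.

0.208

Your original curtain holds the prize with probability 1/6, so the other 5 collectively hold it with probability 5/6.
The host can always find an empty curtain to open, so this doesn't change that 5/6; it is now spread over the 4 remaining unopened curtains.
P(win by switching) = (5/6) · (1/4) = 5/24 ≈ 0.208.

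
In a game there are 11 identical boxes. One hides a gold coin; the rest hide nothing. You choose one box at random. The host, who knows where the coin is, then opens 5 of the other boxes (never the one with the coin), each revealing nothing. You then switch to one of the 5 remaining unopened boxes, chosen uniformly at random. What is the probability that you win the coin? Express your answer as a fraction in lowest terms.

2/11

Your original box holds the coin with probability 1/11, so the other 10 collectively hold it with probability 10/11.
The host can always find 5 empty boxes to open, so the reveals don't change that 10/11; it is now spread over the 5 remaining unopened boxes.
P(win by switching) = (10/11) · (1/5) = 2/11.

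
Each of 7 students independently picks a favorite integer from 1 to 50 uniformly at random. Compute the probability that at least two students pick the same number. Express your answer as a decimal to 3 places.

It's easier to compute the probability that all 7 are distinct.
P(all distinct) = 50/50 · 49/50 · ··· · 44/50 ≈ 0.644.
So the probability of at least one match is 1 − 0.644 = 0.356.

0.356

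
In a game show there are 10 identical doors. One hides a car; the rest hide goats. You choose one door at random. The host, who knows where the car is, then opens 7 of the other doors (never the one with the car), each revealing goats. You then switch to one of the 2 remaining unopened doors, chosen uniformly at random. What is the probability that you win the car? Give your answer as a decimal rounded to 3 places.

0.450

Your original door holds the car with probability 1/10, so the other 9 collectively hold it with probability 9/10.
The host can always find 7 empty doors to open, so the reveals don't change that 9/10; it is now spread over the 2 remaining unopened doors.
P(win by switching) = (9/10) · (1/2) = 9/20 ≈ 0.450.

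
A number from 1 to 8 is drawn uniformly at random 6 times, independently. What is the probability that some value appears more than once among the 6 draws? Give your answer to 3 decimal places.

0.923

P(all 6 different) = 8/8 · 7/8 · ··· · 3/8 ≈ 0.077.
P(at least two equal) = 1 − 0.077 = 0.923.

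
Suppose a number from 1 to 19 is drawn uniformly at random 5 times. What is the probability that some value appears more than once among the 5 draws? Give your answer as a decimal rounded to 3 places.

P(all 5 different) = 19/19 · 18/19 · ··· · 15/19 ≈ 0.564.
P(at least two equal) = 1 − 0.564 = 0.436.

0.436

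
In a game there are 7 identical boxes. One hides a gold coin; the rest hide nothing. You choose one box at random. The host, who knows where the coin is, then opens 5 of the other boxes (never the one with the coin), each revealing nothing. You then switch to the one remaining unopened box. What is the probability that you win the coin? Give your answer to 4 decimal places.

Your original box holds the coin with probability 1/7, so the other 6 collectively hold it with probability 6/7.
The host can always find 5 empty boxes to open, so the reveals don't change that 6/7; it is now spread over the 1 remaining unopened box.
P(win by switching) = (6/7) · (1/1) = 6/7 ≈ 0.8571.

0.8571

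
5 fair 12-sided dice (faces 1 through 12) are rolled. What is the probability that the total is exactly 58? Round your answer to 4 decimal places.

There are 12^5 = 248832 equally likely outcomes.
The number of ordered 5-tuples from {1,…,12} summing to 58 is 15.
P(sum = 58) = 15/248832 = 5/82944 ≈ 0.0001.

0.0001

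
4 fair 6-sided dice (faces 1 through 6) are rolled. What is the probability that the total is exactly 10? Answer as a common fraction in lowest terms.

There are 6^4 = 1296 equally likely outcomes.
The number of ordered 4-tuples from {1,…,6} summing to 10 is 80.
P(sum = 10) = 80/1296 = 5/81.

5/81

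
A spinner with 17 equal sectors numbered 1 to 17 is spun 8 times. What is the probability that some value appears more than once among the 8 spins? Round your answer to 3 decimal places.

P(all 8 different) = 17/17 · 16/17 · ··· · 10/17 ≈ 0.141.
P(at least two equal) = 1 − 0.141 = 0.859.

0.859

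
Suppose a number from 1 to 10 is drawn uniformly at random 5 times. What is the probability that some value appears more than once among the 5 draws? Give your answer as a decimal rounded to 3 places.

P(all 5 different) = 10/10 · 9/10 · ··· · 6/10 ≈ 0.302.
P(at least two equal) = 1 − 0.302 = 0.698.

0.698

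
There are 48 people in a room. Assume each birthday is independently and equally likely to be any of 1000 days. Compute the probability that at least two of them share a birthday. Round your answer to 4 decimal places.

It's easier to compute the probability that all 48 are distinct.
P(all distinct) = 1000/1000 · 999/1000 · ··· · 953/1000 ≈ 0.3178.
So the probability of at least one match is 1 − 0.3178 = 0.6822.

0.6822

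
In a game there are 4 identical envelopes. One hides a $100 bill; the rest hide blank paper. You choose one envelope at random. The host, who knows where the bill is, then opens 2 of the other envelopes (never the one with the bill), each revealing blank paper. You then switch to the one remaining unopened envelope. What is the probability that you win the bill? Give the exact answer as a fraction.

3/4

Your original envelope holds the bill with probability 1/4, so the other 3 collectively hold it with probability 3/4.
The host can always find 2 empty envelopes to open, so the reveals don't change that 3/4; it is now spread over the 1 remaining unopened envelope.
P(win by switching) = (3/4) · (1/1) = 3/4.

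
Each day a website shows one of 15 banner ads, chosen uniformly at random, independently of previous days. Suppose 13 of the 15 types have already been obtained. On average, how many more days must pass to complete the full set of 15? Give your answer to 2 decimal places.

22.50

Starting from 13 distinct types, each trial gives a new one with probability (15−i)/15 when i types are held, so the wait for the next new type is 15/(15−i).
E = 15/2 + 15/1 = 45/2 ≈ 22.50.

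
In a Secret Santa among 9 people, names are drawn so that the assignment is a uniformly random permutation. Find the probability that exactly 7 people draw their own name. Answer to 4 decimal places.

Choose which 7 of the 9 are fixed: C(9,7) = 36 ways.
The remaining 2 must have no fixed point: D(2) = 1.
P = 36·1/362880 = 1/10080 ≈ 0.0001.

0.0001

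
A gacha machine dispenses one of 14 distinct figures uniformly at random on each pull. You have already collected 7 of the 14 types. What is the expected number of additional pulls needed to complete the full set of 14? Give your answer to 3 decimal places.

36.300

Starting from 7 distinct types, each trial gives a new one with probability (14−i)/14 when i types are held, so the wait for the next new type is 14/(14−i).
E = 14/7 + 14/6 + 14/5 + 14/4 + 14/3 + 14/2 + 14/1 = 363/10 ≈ 36.300.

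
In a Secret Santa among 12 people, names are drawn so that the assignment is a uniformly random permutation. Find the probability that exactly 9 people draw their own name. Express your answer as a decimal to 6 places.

0.000001

Choose which 9 of the 12 are fixed: C(12,9) = 220 ways.
The remaining 3 must have no fixed point: D(3) = 2.
P = 220·2/479001600 = 1/1088640 ≈ 0.000001.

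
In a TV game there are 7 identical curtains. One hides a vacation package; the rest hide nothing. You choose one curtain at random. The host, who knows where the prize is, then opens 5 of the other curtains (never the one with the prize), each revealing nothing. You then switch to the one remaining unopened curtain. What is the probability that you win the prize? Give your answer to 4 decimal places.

0.8571

Your original curtain holds the prize with probability 1/7, so the other 6 collectively hold it with probability 6/7.
The host can always find 5 empty curtains to open, so the reveals don't change that 6/7; it is now spread over the 1 remaining unopened curtain.
P(win by switching) = (6/7) · (1/1) = 6/7 ≈ 0.8571.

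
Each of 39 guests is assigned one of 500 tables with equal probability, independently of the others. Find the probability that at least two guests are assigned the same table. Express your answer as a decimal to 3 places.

0.782

It's easier to compute the probability that all 39 are distinct.
P(all distinct) = 500/500 · 499/500 · ··· · 462/500 ≈ 0.218.
So the probability of at least one match is 1 − 0.218 = 0.782.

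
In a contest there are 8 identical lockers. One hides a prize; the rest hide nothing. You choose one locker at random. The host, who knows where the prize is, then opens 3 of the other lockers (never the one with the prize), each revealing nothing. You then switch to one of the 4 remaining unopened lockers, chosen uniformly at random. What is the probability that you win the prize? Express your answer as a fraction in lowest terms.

Your original locker holds the prize with probability 1/8, so the other 7 collectively hold it with probability 7/8.
The host can always find 3 empty lockers to open, so the reveals don't change that 7/8; it is now spread over the 4 remaining unopened lockers.
P(win by switching) = (7/8) · (1/4) = 7/32.

7/32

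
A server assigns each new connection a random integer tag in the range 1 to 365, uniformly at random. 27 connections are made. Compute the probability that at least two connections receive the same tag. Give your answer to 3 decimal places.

0.627

It's easier to compute the probability that all 27 are distinct.
P(all distinct) = 365/365 · 364/365 · ··· · 339/365 ≈ 0.373.
So the probability of at least one match is 1 − 0.373 = 0.627.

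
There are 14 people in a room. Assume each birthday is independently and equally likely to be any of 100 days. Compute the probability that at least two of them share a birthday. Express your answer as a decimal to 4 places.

0.6148

It's easier to compute the probability that all 14 are distinct.
P(all distinct) = 100/100 · 99/100 · ··· · 87/100 ≈ 0.3852.
So the probability of at least one match is 1 − 0.3852 = 0.6148.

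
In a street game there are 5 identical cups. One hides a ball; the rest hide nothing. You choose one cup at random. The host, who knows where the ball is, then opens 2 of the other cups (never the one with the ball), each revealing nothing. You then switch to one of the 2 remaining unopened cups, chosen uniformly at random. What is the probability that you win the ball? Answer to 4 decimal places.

0.4000

Your original cup holds the ball with probability 1/5, so the other 4 collectively hold it with probability 4/5.
The host can always find 2 empty cups to open, so the reveals don't change that 4/5; it is now spread over the 2 remaining unopened cups.
P(win by switching) = (4/5) · (1/2) = 2/5 ≈ 0.4000.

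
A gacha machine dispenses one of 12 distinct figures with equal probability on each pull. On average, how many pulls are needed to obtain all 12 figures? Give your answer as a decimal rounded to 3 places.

After i distinct types are collected, each trial gives a new one with probability (12−i)/12, so the expected wait for the next new type is 12/(12−i).
E = 12/12 + 12/11 + 12/10 + 12/9 + 12/8 + 12/7 + 12/6 + 12/5 + 12/4 + 12/3 + 12/2 + 12/1 = 86021/2310 ≈ 37.239.

37.239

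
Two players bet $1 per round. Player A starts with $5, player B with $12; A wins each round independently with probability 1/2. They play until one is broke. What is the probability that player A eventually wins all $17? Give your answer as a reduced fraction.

With a fair step, P(i) = ½P(i−1) + ½P(i+1) with P(0)=0, P(17)=1 has the linear solution P(i) = i/17.
P(5) = 5/17.

5/17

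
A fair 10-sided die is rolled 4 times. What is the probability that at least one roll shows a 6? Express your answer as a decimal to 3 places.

P(no roll shows a 6) = (9/10)^4 ≈ 0.656.
P(at least one) = 1 − 0.656 = 0.344.

0.344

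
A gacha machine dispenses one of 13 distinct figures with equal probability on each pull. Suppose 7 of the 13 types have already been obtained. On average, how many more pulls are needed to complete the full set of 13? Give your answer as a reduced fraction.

637/20

Starting from 7 distinct types, each trial gives a new one with probability (13−i)/13 when i types are held, so the wait for the next new type is 13/(13−i).
E = 13/6 + 13/5 + 13/4 + 13/3 + 13/2 + 13/1 = 637/20.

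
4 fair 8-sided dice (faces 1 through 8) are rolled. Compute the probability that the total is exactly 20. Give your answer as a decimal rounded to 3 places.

0.077

There are 8^4 = 4096 equally likely outcomes.
The number of ordered 4-tuples from {1,…,8} summing to 20 is 315.
P(sum = 20) = 315/4096 ≈ 0.077.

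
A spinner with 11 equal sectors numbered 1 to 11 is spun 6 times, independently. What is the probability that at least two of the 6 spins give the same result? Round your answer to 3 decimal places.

P(all 6 different) = 11/11 · 10/11 · ··· · 6/11 ≈ 0.188.
P(at least two equal) = 1 − 0.188 = 0.812.

0.812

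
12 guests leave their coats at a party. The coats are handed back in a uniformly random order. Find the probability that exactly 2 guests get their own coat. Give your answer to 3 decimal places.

0.184

Choose which 2 of the 12 are fixed: C(12,2) = 66 ways.
The remaining 10 must have no fixed point: D(10) = 1334961.
P = 66·1334961/479001600 = 16481/89600 ≈ 0.184.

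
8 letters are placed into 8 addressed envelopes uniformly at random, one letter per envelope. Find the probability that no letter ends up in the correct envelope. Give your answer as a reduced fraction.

This is the derangement probability: permutations of 8 with no fixed point.
D(8) = 8! · (1 − 1/1! + 1/2! − ··· + (−1)^8/8!) = 14833.
P = 14833/40320 = 2119/5760.

2119/5760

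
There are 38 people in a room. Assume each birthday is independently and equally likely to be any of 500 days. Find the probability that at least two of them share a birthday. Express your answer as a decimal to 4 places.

0.7637

It's easier to compute the probability that all 38 are distinct.
P(all distinct) = 500/500 · 499/500 · ··· · 463/500 ≈ 0.2363.
So the probability of at least one match is 1 − 0.2363 = 0.7637.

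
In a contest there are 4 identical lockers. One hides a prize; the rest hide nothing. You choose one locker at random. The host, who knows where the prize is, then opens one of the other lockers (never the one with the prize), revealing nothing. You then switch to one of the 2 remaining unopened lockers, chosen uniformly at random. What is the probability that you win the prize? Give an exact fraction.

3/8

Your original locker holds the prize with probability 1/4, so the other 3 collectively hold it with probability 3/4.
The host can always find an empty locker to open, so this doesn't change that 3/4; it is now spread over the 2 remaining unopened lockers.
P(win by switching) = (3/4) · (1/2) = 3/8.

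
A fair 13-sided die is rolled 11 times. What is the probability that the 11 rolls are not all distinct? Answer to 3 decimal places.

P(all 11 different) = 13/13 · 12/13 · ··· · 3/13 ≈ 0.002.
P(at least two equal) = 1 − 0.002 = 0.998.

0.998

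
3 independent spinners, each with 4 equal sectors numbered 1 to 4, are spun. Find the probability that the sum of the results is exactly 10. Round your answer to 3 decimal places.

There are 4^3 = 64 equally likely outcomes.
The number of ordered 3-tuples from {1,…,4} summing to 10 is 6.
P(sum = 10) = 6/64 = 3/32 ≈ 0.094.

0.094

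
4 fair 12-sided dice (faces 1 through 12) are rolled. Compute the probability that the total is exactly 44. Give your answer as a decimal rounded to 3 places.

0.002

There are 12^4 = 20736 equally likely outcomes.
The number of ordered 4-tuples from {1,…,12} summing to 44 is 35.
P(sum = 44) = 35/20736 ≈ 0.002.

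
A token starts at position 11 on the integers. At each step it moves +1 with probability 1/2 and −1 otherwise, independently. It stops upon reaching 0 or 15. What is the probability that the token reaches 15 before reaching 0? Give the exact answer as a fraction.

11/15

With a fair step, P(i) = ½P(i−1) + ½P(i+1) with P(0)=0, P(15)=1 has the linear solution P(i) = i/15.
P(11) = 11/15.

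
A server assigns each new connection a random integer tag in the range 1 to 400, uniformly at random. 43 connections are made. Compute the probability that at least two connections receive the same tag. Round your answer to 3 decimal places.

0.904

It's easier to compute the probability that all 43 are distinct.
P(all distinct) = 400/400 · 399/400 · ··· · 358/400 ≈ 0.096.
So the probability of at least one match is 1 − 0.096 = 0.904.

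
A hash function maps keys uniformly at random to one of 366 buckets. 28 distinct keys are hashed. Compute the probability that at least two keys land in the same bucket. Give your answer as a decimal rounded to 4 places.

It's easier to compute the probability that all 28 are distinct.
P(all distinct) = 366/366 · 365/366 · ··· · 339/366 ≈ 0.3466.
So the probability of at least one match is 1 − 0.3466 = 0.6534.

0.6534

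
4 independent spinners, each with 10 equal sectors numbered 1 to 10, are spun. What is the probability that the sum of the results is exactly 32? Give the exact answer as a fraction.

There are 10^4 = 10000 equally likely outcomes.
The number of ordered 4-tuples from {1,…,10} summing to 32 is 165.
P(sum = 32) = 165/10000 = 33/2000.

33/2000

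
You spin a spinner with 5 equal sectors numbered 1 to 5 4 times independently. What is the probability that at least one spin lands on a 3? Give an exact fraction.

P(no spin lands on a 3) = (4/5)^4 = 256/625.
P(at least one) = 1 − 256/625 = 369/625.

369/625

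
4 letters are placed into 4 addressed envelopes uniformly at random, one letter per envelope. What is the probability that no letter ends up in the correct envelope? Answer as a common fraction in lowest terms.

This is the derangement probability: permutations of 4 with no fixed point.
D(4) = 4! · (1 − 1/1! + 1/2! − ··· + (−1)^4/4!) = 9.
P = 9/24 = 3/8.

3/8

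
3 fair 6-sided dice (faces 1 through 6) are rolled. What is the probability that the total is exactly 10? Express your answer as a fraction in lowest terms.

1/8

There are 6^3 = 216 equally likely outcomes.
The number of ordered 3-tuples from {1,…,6} summing to 10 is 27.
P(sum = 10) = 27/216 = 1/8.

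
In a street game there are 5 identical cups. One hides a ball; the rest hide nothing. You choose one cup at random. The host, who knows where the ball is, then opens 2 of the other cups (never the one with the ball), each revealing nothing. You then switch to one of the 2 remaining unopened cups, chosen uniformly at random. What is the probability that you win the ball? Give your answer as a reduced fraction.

2/5

Your original cup holds the ball with probability 1/5, so the other 4 collectively hold it with probability 4/5.
The host can always find 2 empty cups to open, so the reveals don't change that 4/5; it is now spread over the 2 remaining unopened cups.
P(win by switching) = (4/5) · (1/2) = 2/5.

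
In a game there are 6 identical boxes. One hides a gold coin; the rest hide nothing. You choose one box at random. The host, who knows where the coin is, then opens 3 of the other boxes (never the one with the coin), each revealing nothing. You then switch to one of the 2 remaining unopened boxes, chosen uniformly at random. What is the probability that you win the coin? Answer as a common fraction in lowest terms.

5/12

Your original box holds the coin with probability 1/6, so the other 5 collectively hold it with probability 5/6.
The host can always find 3 empty boxes to open, so the reveals don't change that 5/6; it is now spread over the 2 remaining unopened boxes.
P(win by switching) = (5/6) · (1/2) = 5/12.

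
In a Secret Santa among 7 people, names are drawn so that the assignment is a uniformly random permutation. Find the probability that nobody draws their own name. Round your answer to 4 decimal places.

0.3679

This is the derangement probability: permutations of 7 with no fixed point.
D(7) = 7! · (1 − 1/1! + 1/2! − ··· + (−1)^7/7!) = 1854.
P = 1854/5040 = 103/280 ≈ 0.3679.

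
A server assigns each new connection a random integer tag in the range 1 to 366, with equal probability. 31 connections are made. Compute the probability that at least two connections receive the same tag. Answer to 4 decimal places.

It's easier to compute the probability that all 31 are distinct.
P(all distinct) = 366/366 · 365/366 · ··· · 336/366 ≈ 0.2705.
So the probability of at least one match is 1 − 0.2705 = 0.7295.

0.7295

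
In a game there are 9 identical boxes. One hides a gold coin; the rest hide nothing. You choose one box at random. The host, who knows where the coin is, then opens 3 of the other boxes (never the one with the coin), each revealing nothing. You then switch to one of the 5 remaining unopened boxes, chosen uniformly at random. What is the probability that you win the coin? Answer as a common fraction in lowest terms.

Your original box holds the coin with probability 1/9, so the other 8 collectively hold it with probability 8/9.
The host can always find 3 empty boxes to open, so the reveals don't change that 8/9; it is now spread over the 5 remaining unopened boxes.
P(win by switching) = (8/9) · (1/5) = 8/45.

8/45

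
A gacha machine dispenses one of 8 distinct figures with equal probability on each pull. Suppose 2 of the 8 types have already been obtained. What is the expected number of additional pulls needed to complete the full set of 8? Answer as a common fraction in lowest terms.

Starting from 2 distinct types, each trial gives a new one with probability (8−i)/8 when i types are held, so the wait for the next new type is 8/(8−i).
E = 8/6 + 8/5 + 8/4 + 8/3 + 8/2 + 8/1 = 98/5.

98/5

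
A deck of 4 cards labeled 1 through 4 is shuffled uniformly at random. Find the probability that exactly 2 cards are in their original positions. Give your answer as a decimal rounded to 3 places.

Choose which 2 of the 4 are fixed: C(4,2) = 6 ways.
The remaining 2 must have no fixed point: D(2) = 1.
P = 6·1/24 = 1/4 ≈ 0.250.

0.250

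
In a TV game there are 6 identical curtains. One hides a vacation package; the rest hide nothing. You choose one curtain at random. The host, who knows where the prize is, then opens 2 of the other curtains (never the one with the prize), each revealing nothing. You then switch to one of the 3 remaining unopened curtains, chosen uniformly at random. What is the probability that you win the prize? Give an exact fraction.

Your original curtain holds the prize with probability 1/6, so the other 5 collectively hold it with probability 5/6.
The host can always find 2 empty curtains to open, so the reveals don't change that 5/6; it is now spread over the 3 remaining unopened curtains.
P(win by switching) = (5/6) · (1/3) = 5/18.

5/18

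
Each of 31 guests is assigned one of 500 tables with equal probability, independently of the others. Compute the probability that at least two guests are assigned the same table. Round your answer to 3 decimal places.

It's easier to compute the probability that all 31 are distinct.
P(all distinct) = 500/500 · 499/500 · ··· · 470/500 ≈ 0.387.
So the probability of at least one match is 1 − 0.387 = 0.613.

0.613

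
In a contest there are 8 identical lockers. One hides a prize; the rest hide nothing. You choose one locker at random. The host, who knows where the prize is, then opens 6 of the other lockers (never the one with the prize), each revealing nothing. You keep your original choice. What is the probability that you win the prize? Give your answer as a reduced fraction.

The host can always open 6 empty lockers regardless of your choice, so the reveals give no information about your original locker.
P(win by staying) = 1/8.

1/8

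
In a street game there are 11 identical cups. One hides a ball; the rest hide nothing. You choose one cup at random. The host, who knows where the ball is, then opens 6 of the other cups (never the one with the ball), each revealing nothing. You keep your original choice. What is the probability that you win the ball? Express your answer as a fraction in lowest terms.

The host can always open 6 empty cups regardless of your choice, so the reveals give no information about your original cup.
P(win by staying) = 1/11.

1/11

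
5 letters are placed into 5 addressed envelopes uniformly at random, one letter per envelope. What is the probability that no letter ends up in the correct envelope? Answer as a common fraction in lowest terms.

11/30

This is the derangement probability: permutations of 5 with no fixed point.
D(5) = 5! · (1 − 1/1! + 1/2! − ··· + (−1)^5/5!) = 44.
P = 44/120 = 11/30.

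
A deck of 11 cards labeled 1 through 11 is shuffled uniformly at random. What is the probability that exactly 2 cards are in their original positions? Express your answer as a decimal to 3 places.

Choose which 2 of the 11 are fixed: C(11,2) = 55 ways.
The remaining 9 must have no fixed point: D(9) = 133496.
P = 55·133496/39916800 = 16687/90720 ≈ 0.184.

0.184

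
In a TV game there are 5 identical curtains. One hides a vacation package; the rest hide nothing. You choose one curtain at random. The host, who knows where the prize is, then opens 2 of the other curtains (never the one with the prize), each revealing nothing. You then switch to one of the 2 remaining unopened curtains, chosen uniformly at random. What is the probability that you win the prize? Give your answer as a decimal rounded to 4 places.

Your original curtain holds the prize with probability 1/5, so the other 4 collectively hold it with probability 4/5.
The host can always find 2 empty curtains to open, so the reveals don't change that 4/5; it is now spread over the 2 remaining unopened curtains.
P(win by switching) = (4/5) · (1/2) = 2/5 ≈ 0.4000.

0.4000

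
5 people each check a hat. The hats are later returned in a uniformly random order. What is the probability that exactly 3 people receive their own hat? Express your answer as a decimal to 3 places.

0.083

Choose which 3 of the 5 are fixed: C(5,3) = 10 ways.
The remaining 2 must have no fixed point: D(2) = 1.
P = 10·1/120 = 1/12 ≈ 0.083.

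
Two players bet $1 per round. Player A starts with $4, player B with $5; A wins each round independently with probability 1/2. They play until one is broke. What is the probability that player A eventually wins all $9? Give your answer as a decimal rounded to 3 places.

0.444

With a fair step, P(i) = ½P(i−1) + ½P(i+1) with P(0)=0, P(9)=1 has the linear solution P(i) = i/9.
P(4) = 4/9 ≈ 0.444.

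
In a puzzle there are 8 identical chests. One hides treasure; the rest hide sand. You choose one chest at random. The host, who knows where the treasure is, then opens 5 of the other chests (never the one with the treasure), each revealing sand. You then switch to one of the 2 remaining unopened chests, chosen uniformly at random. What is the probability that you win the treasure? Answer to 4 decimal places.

Your original chest holds the treasure with probability 1/8, so the other 7 collectively hold it with probability 7/8.
The host can always find 5 empty chests to open, so the reveals don't change that 7/8; it is now spread over the 2 remaining unopened chests.
P(win by switching) = (7/8) · (1/2) = 7/16 ≈ 0.4375.

0.4375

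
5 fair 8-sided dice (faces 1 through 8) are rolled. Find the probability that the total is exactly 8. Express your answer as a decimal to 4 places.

There are 8^5 = 32768 equally likely outcomes.
The number of ordered 5-tuples from {1,…,8} summing to 8 is 35.
P(sum = 8) = 35/32768 ≈ 0.0011.

0.0011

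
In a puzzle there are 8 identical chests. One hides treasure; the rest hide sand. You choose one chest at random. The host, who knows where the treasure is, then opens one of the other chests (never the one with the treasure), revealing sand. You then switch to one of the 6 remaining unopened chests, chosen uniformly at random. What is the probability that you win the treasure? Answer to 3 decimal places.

0.146

Your original chest holds the treasure with probability 1/8, so the other 7 collectively hold it with probability 7/8.
The host can always find an empty chest to open, so this doesn't change that 7/8; it is now spread over the 6 remaining unopened chests.
P(win by switching) = (7/8) · (1/6) = 7/48 ≈ 0.146.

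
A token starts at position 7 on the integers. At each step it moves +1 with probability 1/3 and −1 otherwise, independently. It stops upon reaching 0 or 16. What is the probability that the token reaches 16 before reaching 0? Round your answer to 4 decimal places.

Let r = q/p = (2/3)/(1/3) = 2. The recurrence P(i) = p·P(i+1) + q·P(i−1) with P(0)=0, P(16)=1 gives P(i) = (1 − r^i)/(1 − r^16).
P(7) = (1 − (2)^7) / (1 − (2)^16) = 127/65535 ≈ 0.0019.

0.0019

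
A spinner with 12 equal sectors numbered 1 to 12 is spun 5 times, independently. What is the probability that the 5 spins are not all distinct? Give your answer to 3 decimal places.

0.618

P(all 5 different) = 12/12 · 11/12 · ··· · 8/12 ≈ 0.382.
P(at least two equal) = 1 − 0.382 = 0.618.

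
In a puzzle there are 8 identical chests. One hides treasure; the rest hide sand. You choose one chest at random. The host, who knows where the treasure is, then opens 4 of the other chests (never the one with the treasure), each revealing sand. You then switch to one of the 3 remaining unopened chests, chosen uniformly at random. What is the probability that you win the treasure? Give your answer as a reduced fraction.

Your original chest holds the treasure with probability 1/8, so the other 7 collectively hold it with probability 7/8.
The host can always find 4 empty chests to open, so the reveals don't change that 7/8; it is now spread over the 3 remaining unopened chests.
P(win by switching) = (7/8) · (1/3) = 7/24.

7/24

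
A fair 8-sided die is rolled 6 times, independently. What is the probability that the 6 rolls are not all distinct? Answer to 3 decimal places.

0.923

P(all 6 different) = 8/8 · 7/8 · ··· · 3/8 ≈ 0.077.
P(at least two equal) = 1 − 0.077 = 0.923.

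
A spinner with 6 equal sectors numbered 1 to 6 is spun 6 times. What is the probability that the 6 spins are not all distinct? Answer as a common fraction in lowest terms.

319/324

P(all 6 different) = 6/6 · 5/6 · ··· · 1/6 = 5/324.
P(at least two equal) = 1 − 5/324 = 319/324.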